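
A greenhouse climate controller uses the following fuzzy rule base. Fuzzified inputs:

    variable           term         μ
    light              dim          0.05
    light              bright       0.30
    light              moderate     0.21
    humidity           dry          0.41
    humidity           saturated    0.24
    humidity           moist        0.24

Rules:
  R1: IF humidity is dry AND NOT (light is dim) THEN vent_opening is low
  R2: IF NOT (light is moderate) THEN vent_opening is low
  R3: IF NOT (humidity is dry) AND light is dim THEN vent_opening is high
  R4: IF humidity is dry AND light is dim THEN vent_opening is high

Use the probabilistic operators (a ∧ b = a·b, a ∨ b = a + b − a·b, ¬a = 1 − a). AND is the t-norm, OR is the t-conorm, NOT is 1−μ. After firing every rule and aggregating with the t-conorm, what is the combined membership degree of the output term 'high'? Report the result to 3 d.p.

0.049

R1: dry=0.41, ¬dim=1−0.05=0.95; AND[a·b] → w = 0.3895
R2: ¬moderate=1−0.21=0.79 → w = 0.7900
R3: ¬dry=1−0.41=0.59, dim=0.05; AND[a·b] → w = 0.0295
R4: dry=0.41, dim=0.05; AND[a·b] → w = 0.0205
Rules with consequent 'high': {R3, R4} → strengths 0.0295, 0.0205
Aggregate via t-conorm [a + b − a·b]: 0.0494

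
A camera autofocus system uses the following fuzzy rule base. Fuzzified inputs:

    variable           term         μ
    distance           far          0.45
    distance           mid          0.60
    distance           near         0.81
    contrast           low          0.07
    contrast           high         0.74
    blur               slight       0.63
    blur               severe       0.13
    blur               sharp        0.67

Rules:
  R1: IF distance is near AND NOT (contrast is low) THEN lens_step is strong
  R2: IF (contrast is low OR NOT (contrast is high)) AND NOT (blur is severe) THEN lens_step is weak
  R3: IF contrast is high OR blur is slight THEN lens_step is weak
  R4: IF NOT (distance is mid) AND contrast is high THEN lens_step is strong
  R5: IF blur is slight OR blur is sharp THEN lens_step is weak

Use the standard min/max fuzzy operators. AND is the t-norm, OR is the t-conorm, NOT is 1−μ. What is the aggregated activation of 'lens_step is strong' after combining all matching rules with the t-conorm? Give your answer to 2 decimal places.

0.81

R1: near=0.81, ¬low=1−0.07=0.93; AND[min(a, b)] → w = 0.81
R2: (low=0.07 OR ¬high=1−0.74=0.26) = 0.26; AND[min(a, b)] with ¬severe=1−0.13=0.87 → w = 0.26
R3: high=0.74, slight=0.63; OR[max(a, b)] → w = 0.74
R4: ¬mid=1−0.60=0.40, high=0.74; AND[min(a, b)] → w = 0.40
R5: slight=0.63, sharp=0.67; OR[max(a, b)] → w = 0.67
Rules with consequent 'strong': {R1, R4} → strengths 0.81, 0.40
Aggregate via t-conorm [max(a, b)]: 0.81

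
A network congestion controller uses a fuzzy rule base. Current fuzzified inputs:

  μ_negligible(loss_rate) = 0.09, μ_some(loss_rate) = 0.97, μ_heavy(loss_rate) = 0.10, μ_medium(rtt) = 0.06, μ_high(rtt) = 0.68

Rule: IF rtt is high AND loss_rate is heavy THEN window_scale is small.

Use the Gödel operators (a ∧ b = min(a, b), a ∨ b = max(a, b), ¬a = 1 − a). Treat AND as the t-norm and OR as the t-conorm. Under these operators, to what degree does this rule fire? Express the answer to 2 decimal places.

firing strength: high=0.68, heavy=0.10; AND[min(a, b)] → w = 0.10

0.10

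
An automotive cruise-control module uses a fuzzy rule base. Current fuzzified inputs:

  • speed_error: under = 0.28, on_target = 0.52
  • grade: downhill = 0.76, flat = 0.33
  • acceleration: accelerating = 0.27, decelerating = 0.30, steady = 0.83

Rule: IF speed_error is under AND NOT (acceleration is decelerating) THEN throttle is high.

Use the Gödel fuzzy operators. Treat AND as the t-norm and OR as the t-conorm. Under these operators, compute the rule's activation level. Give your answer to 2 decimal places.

firing strength: under=0.28, ¬decelerating=1−0.30=0.70; AND[min(a, b)] → w = 0.28

0.28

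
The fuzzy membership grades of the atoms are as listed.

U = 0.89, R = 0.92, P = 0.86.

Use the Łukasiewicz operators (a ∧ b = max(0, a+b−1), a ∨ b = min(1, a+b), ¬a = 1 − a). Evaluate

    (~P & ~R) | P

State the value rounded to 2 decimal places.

0.86

~P = 1 − 0.86 = 0.14
~R = 1 − 0.92 = 0.08
~P & ~R = max(0, a+b−1) on (0.14, 0.08) = 0.00
(~P & ~R) | P = min(1, a+b) on (0.00, 0.86) = 0.86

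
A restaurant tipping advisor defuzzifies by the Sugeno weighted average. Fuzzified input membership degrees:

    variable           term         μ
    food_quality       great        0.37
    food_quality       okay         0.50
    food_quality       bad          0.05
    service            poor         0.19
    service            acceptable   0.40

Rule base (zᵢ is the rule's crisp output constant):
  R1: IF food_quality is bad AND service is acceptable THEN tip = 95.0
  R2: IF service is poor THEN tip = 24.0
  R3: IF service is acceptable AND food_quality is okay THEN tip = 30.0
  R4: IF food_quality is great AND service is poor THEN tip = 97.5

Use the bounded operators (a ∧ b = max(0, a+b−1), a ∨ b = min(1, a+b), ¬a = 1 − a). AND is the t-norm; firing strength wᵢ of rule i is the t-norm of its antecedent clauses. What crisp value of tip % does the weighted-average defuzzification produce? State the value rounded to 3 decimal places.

R1 (z=95.0): bad=0.05, acceptable=0.40; AND[max(0, a+b−1)] → w = 0.00
R2 (z=24.0): poor=0.19 → w = 0.19
R3 (z=30.0): acceptable=0.40, okay=0.50; AND[max(0, a+b−1)] → w = 0.00
R4 (z=97.5): great=0.37, poor=0.19; AND[max(0, a+b−1)] → w = 0.00
Weighted average = (0.00·95.0 + 0.19·24.0 + 0.00·30.0 + 0.00·97.5) / (0.00 + 0.19 + 0.00 + 0.00)
  = 4.5600 / 0.1900 = 24.000

24.000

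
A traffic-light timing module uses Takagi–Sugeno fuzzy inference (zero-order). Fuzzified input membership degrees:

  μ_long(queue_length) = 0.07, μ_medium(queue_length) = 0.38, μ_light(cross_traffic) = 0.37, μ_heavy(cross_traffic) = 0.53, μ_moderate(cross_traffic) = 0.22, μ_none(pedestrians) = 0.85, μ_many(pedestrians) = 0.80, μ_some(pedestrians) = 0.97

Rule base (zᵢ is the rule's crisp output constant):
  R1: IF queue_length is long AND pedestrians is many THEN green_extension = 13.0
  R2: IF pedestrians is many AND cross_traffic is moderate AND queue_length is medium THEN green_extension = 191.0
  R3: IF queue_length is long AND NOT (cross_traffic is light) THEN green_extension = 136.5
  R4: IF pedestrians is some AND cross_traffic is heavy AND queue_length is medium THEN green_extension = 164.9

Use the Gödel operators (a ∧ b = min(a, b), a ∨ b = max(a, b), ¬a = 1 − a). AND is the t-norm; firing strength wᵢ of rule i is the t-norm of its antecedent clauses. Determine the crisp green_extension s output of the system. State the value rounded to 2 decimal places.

155.60

R1 (z=13.0): long=0.07, many=0.80; AND[min(a, b)] → w = 0.07
R2 (z=191.0): many=0.80, moderate=0.22, medium=0.38; AND[min(a, b)] → w = 0.22
R3 (z=136.5): long=0.07, ¬light=1−0.37=0.63; AND[min(a, b)] → w = 0.07
R4 (z=164.9): some=0.97, heavy=0.53, medium=0.38; AND[min(a, b)] → w = 0.38
Weighted average = (0.07·13.0 + 0.22·191.0 + 0.07·136.5 + 0.38·164.9) / (0.07 + 0.22 + 0.07 + 0.38)
  = 115.1470 / 0.7400 = 155.60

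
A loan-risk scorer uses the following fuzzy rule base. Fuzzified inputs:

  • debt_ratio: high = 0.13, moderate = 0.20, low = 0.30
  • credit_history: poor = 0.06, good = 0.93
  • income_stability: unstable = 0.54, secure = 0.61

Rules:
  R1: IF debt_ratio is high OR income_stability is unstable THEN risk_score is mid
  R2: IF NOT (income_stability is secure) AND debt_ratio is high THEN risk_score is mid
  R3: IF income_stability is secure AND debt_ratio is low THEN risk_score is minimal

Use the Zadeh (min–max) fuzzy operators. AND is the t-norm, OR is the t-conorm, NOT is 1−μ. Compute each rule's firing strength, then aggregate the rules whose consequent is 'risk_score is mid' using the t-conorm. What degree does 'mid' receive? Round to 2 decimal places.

0.54

R1: high=0.13, unstable=0.54; OR[max(a, b)] → w = 0.54
R2: ¬secure=1−0.61=0.39, high=0.13; AND[min(a, b)] → w = 0.13
R3: secure=0.61, low=0.30; AND[min(a, b)] → w = 0.30
Rules with consequent 'mid': {R1, R2} → strengths 0.54, 0.13
Aggregate via t-conorm [max(a, b)]: 0.54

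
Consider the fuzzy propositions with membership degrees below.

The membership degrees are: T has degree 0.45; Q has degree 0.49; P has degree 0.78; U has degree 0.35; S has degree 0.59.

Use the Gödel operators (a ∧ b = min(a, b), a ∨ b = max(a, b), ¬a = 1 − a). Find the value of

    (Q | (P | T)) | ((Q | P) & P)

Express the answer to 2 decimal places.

0.78

P | T = max(a, b) on (0.78, 0.45) = 0.78
Q | (P | T) = max(a, b) on (0.49, 0.78) = 0.78
Q | P = max(a, b) on (0.49, 0.78) = 0.78
(Q | P) & P = min(a, b) on (0.78, 0.78) = 0.78
(Q | (P | T)) | ((Q | P) & P) = max(a, b) on (0.78, 0.78) = 0.78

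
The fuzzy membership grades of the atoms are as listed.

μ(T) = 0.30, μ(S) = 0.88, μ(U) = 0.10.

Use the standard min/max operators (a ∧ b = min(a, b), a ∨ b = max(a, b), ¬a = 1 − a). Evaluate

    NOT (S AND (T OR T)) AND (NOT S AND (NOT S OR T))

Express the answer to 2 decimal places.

0.12

T OR T = max(a, b) on (0.30, 0.30) = 0.30
S AND (T OR T) = min(a, b) on (0.88, 0.30) = 0.30
NOT (S AND (T OR T)) = 1 − 0.30 = 0.70
NOT S = 1 − 0.88 = 0.12
NOT S = 1 − 0.88 = 0.12
NOT S OR T = max(a, b) on (0.12, 0.30) = 0.30
NOT S AND (NOT S OR T) = min(a, b) on (0.12, 0.30) = 0.12
NOT (S AND (T OR T)) AND (NOT S AND (NOT S OR T)) = min(a, b) on (0.70, 0.12) = 0.12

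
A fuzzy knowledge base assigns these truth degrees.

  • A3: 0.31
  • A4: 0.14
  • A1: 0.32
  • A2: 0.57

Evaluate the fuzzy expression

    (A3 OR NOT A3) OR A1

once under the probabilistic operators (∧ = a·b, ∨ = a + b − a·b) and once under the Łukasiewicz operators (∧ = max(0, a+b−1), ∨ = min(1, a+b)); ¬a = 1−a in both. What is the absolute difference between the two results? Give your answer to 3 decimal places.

Under probabilistic:
  NOT A3 = 1 − 0.3100 = 0.6900
  A3 OR NOT A3 = a + b − a·b on (0.3100, 0.6900) = 0.7861
  (A3 OR NOT A3) OR A1 = a + b − a·b on (0.7861, 0.3200) = 0.8545
  → value = 0.8545
Under Łukasiewicz:
  NOT A3 = 1 − 0.31 = 0.69
  A3 OR NOT A3 = min(1, a+b) on (0.31, 0.69) = 1.00
  (A3 OR NOT A3) OR A1 = min(1, a+b) on (1.00, 0.32) = 1.00
  → value = 1.0000
|0.8545 − 1.0000| = 0.145

0.145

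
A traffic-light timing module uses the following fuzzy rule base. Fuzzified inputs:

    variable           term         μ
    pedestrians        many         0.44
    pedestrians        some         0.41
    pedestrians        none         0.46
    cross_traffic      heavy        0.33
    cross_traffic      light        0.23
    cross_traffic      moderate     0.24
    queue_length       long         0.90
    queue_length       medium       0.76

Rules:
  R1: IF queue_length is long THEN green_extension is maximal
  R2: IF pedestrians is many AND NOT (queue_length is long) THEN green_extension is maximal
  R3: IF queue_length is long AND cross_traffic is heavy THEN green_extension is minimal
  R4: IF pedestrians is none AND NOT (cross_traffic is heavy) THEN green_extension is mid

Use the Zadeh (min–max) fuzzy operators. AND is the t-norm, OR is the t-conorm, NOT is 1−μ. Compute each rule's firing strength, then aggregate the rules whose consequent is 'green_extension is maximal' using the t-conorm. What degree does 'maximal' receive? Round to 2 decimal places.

R1: long=0.90 → w = 0.90
R2: many=0.44, ¬long=1−0.90=0.10; AND[min(a, b)] → w = 0.10
R3: long=0.90, heavy=0.33; AND[min(a, b)] → w = 0.33
R4: none=0.46, ¬heavy=1−0.33=0.67; AND[min(a, b)] → w = 0.46
Rules with consequent 'maximal': {R1, R2} → strengths 0.90, 0.10
Aggregate via t-conorm [max(a, b)]: 0.90

0.90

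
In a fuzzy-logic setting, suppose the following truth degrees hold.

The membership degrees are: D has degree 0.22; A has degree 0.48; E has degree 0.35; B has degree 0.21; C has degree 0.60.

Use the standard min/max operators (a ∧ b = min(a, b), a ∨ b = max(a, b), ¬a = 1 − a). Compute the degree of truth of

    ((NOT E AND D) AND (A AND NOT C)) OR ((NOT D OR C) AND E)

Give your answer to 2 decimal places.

0.35

NOT E = 1 − 0.35 = 0.65
NOT E AND D = min(a, b) on (0.65, 0.22) = 0.22
NOT C = 1 − 0.60 = 0.40
A AND NOT C = min(a, b) on (0.48, 0.40) = 0.40
(NOT E AND D) AND (A AND NOT C) = min(a, b) on (0.22, 0.40) = 0.22
NOT D = 1 − 0.22 = 0.78
NOT D OR C = max(a, b) on (0.78, 0.60) = 0.78
(NOT D OR C) AND E = min(a, b) on (0.78, 0.35) = 0.35
((NOT E AND D) AND (A AND NOT C)) OR ((NOT D OR C) AND E) = max(a, b) on (0.22, 0.35) = 0.35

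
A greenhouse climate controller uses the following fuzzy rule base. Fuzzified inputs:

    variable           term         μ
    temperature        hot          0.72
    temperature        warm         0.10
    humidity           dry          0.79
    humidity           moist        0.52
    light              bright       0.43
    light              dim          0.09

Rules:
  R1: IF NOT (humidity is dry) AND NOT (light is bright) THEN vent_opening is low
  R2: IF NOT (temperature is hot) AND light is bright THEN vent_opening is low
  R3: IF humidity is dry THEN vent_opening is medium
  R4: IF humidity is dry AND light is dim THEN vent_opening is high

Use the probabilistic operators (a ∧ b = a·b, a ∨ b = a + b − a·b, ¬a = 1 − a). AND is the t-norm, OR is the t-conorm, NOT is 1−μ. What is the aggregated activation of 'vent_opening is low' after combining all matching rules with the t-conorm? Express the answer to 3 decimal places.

R1: ¬dry=1−0.79=0.21, ¬bright=1−0.43=0.57; AND[a·b] → w = 0.1197
R2: ¬hot=1−0.72=0.28, bright=0.43; AND[a·b] → w = 0.1204
R3: dry=0.79 → w = 0.7900
R4: dry=0.79, dim=0.09; AND[a·b] → w = 0.0711
Rules with consequent 'low': {R1, R2} → strengths 0.1197, 0.1204
Aggregate via t-conorm [a + b − a·b]: 0.2257

0.226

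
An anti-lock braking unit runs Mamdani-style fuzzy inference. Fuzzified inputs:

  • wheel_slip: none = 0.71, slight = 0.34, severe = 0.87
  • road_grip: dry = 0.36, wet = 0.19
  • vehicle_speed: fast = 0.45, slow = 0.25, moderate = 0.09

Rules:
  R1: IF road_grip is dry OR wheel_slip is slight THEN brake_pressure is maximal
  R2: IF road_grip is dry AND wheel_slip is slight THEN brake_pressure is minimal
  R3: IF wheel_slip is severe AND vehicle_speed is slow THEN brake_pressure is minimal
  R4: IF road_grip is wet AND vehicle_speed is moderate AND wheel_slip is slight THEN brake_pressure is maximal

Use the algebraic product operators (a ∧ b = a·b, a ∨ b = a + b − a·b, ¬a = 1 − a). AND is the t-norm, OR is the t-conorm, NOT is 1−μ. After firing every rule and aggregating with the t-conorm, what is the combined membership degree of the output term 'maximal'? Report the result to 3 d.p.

R1: dry=0.36, slight=0.34; OR[a + b − a·b] → w = 0.5776
R2: dry=0.36, slight=0.34; AND[a·b] → w = 0.1224
R3: severe=0.87, slow=0.25; AND[a·b] → w = 0.2175
R4: wet=0.19, moderate=0.09, slight=0.34; AND[a·b] → w = 0.0058
Rules with consequent 'maximal': {R1, R4} → strengths 0.5776, 0.0058
Aggregate via t-conorm [a + b − a·b]: 0.5801

0.580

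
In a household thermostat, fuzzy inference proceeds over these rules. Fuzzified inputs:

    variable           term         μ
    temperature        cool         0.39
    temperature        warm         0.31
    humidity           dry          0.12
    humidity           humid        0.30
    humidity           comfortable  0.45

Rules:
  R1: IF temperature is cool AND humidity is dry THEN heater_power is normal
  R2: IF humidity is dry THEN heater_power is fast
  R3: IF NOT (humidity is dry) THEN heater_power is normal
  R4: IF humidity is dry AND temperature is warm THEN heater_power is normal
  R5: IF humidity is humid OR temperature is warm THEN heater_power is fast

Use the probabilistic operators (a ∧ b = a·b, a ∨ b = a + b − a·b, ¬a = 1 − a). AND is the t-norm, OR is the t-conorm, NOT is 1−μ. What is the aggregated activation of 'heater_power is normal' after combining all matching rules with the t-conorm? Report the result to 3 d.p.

0.890

R1: cool=0.39, dry=0.12; AND[a·b] → w = 0.0468
R2: dry=0.12 → w = 0.1200
R3: ¬dry=1−0.12=0.88 → w = 0.8800
R4: dry=0.12, warm=0.31; AND[a·b] → w = 0.0372
R5: humid=0.30, warm=0.31; OR[a + b − a·b] → w = 0.5170
Rules with consequent 'normal': {R1, R3, R4} → strengths 0.0468, 0.8800, 0.0372
Aggregate via t-conorm [a + b − a·b]: 0.8899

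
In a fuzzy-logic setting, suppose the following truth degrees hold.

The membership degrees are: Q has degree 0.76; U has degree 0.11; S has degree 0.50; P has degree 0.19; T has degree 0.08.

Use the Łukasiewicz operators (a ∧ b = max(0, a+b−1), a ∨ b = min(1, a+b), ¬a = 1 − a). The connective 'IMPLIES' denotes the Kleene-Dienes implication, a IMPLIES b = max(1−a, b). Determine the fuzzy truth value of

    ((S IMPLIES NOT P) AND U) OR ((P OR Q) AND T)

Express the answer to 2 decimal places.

0.03

NOT P = 1 − 0.19 = 0.81
S IMPLIES NOT P  [Kleene-Dienes: max(1−a, b)] with a=0.50, b=0.81 → 0.81
(S IMPLIES NOT P) AND U = max(0, a+b−1) on (0.81, 0.11) = 0.00
P OR Q = min(1, a+b) on (0.19, 0.76) = 0.95
(P OR Q) AND T = max(0, a+b−1) on (0.95, 0.08) = 0.03
((S IMPLIES NOT P) AND U) OR ((P OR Q) AND T) = min(1, a+b) on (0.00, 0.03) = 0.03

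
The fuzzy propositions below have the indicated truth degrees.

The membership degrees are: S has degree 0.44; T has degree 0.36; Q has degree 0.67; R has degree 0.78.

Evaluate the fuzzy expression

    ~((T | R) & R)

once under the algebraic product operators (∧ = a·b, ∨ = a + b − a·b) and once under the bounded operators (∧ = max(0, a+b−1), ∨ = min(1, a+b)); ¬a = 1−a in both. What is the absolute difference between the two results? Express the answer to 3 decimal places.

0.110

Under algebraic product:
  T | R = a + b − a·b on (0.3600, 0.7800) = 0.8592
  (T | R) & R = a·b on (0.8592, 0.7800) = 0.6702
  ~((T | R) & R) = 1 − 0.6702 = 0.3298
  → value = 0.3298
Under bounded:
  T | R = min(1, a+b) on (0.36, 0.78) = 1.00
  (T | R) & R = max(0, a+b−1) on (1.00, 0.78) = 0.78
  ~((T | R) & R) = 1 − 0.78 = 0.22
  → value = 0.2200
|0.3298 − 0.2200| = 0.110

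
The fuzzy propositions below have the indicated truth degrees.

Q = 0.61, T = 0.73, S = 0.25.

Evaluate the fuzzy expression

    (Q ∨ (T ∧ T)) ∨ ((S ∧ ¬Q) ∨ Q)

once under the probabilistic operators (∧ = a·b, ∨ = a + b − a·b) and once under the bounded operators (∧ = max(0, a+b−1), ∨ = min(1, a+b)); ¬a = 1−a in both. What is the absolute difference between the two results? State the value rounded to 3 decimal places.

0.064

Under probabilistic:
  T ∧ T = a·b on (0.7300, 0.7300) = 0.5329
  Q ∨ (T ∧ T) = a + b − a·b on (0.6100, 0.5329) = 0.8178
  ¬Q = 1 − 0.6100 = 0.3900
  S ∧ ¬Q = a·b on (0.2500, 0.3900) = 0.0975
  (S ∧ ¬Q) ∨ Q = a + b − a·b on (0.0975, 0.6100) = 0.6480
  (Q ∨ (T ∧ T)) ∨ ((S ∧ ¬Q) ∨ Q) = a + b − a·b on (0.8178, 0.6480) = 0.9359
  → value = 0.9359
Under bounded:
  T ∧ T = max(0, a+b−1) on (0.73, 0.73) = 0.46
  Q ∨ (T ∧ T) = min(1, a+b) on (0.61, 0.46) = 1.00
  ¬Q = 1 − 0.61 = 0.39
  S ∧ ¬Q = max(0, a+b−1) on (0.25, 0.39) = 0.00
  (S ∧ ¬Q) ∨ Q = min(1, a+b) on (0.00, 0.61) = 0.61
  (Q ∨ (T ∧ T)) ∨ ((S ∧ ¬Q) ∨ Q) = min(1, a+b) on (1.00, 0.61) = 1.00
  → value = 1.0000
|0.9359 − 1.0000| = 0.064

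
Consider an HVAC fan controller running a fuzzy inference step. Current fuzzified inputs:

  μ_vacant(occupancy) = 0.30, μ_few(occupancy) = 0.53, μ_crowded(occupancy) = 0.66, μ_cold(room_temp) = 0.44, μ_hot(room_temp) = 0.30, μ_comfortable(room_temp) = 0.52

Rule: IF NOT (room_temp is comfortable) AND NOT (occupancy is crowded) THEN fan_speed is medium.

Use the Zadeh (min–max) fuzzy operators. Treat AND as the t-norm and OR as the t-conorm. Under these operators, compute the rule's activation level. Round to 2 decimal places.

0.34

firing strength: ¬comfortable=1−0.52=0.48, ¬crowded=1−0.66=0.34; AND[min(a, b)] → w = 0.34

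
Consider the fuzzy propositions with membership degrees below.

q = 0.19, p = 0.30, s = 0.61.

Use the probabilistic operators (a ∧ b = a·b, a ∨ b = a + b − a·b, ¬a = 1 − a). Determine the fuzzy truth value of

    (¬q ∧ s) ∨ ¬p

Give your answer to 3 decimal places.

0.848

¬q = 1 − 0.1900 = 0.8100
¬q ∧ s = a·b on (0.8100, 0.6100) = 0.4941
¬p = 1 − 0.3000 = 0.7000
(¬q ∧ s) ∨ ¬p = a + b − a·b on (0.4941, 0.7000) = 0.8482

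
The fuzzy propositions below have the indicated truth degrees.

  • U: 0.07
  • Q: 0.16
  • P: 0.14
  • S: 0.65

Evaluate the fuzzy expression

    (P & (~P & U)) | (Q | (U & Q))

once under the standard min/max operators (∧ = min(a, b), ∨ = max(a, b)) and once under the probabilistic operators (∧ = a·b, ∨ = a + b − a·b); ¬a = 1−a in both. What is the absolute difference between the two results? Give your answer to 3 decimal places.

0.016

Under standard min/max:
  ~P = 1 − 0.14 = 0.86
  ~P & U = min(a, b) on (0.86, 0.07) = 0.07
  P & (~P & U) = min(a, b) on (0.14, 0.07) = 0.07
  U & Q = min(a, b) on (0.07, 0.16) = 0.07
  Q | (U & Q) = max(a, b) on (0.16, 0.07) = 0.16
  (P & (~P & U)) | (Q | (U & Q)) = max(a, b) on (0.07, 0.16) = 0.16
  → value = 0.1600
Under probabilistic:
  ~P = 1 − 0.1400 = 0.8600
  ~P & U = a·b on (0.8600, 0.0700) = 0.0602
  P & (~P & U) = a·b on (0.1400, 0.0602) = 0.0084
  U & Q = a·b on (0.0700, 0.1600) = 0.0112
  Q | (U & Q) = a + b − a·b on (0.1600, 0.0112) = 0.1694
  (P & (~P & U)) | (Q | (U & Q)) = a + b − a·b on (0.0084, 0.1694) = 0.1764
  → value = 0.1764
|0.1600 − 0.1764| = 0.016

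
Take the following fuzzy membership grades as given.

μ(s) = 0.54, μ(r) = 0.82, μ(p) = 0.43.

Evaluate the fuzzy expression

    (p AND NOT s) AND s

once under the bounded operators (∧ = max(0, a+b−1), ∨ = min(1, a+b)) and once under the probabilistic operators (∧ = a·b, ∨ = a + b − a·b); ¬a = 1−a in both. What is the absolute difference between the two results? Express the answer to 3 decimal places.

0.107

Under bounded:
  NOT s = 1 − 0.54 = 0.46
  p AND NOT s = max(0, a+b−1) on (0.43, 0.46) = 0.00
  (p AND NOT s) AND s = max(0, a+b−1) on (0.00, 0.54) = 0.00
  → value = 0.0000
Under probabilistic:
  NOT s = 1 − 0.5400 = 0.4600
  p AND NOT s = a·b on (0.4300, 0.4600) = 0.1978
  (p AND NOT s) AND s = a·b on (0.1978, 0.5400) = 0.1068
  → value = 0.1068
|0.0000 − 0.1068| = 0.107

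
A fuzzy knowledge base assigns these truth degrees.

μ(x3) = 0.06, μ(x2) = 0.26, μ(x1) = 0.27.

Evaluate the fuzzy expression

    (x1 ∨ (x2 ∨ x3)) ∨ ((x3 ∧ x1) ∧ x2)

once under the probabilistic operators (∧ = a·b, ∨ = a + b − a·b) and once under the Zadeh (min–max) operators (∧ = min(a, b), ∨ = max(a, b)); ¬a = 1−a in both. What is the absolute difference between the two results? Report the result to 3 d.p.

0.224

Under probabilistic:
  x2 ∨ x3 = a + b − a·b on (0.2600, 0.0600) = 0.3044
  x1 ∨ (x2 ∨ x3) = a + b − a·b on (0.2700, 0.3044) = 0.4922
  x3 ∧ x1 = a·b on (0.0600, 0.2700) = 0.0162
  (x3 ∧ x1) ∧ x2 = a·b on (0.0162, 0.2600) = 0.0042
  (x1 ∨ (x2 ∨ x3)) ∨ ((x3 ∧ x1) ∧ x2) = a + b − a·b on (0.4922, 0.0042) = 0.4944
  → value = 0.4944
Under Zadeh (min–max):
  x2 ∨ x3 = max(a, b) on (0.26, 0.06) = 0.26
  x1 ∨ (x2 ∨ x3) = max(a, b) on (0.27, 0.26) = 0.27
  x3 ∧ x1 = min(a, b) on (0.06, 0.27) = 0.06
  (x3 ∧ x1) ∧ x2 = min(a, b) on (0.06, 0.26) = 0.06
  (x1 ∨ (x2 ∨ x3)) ∨ ((x3 ∧ x1) ∧ x2) = max(a, b) on (0.27, 0.06) = 0.27
  → value = 0.2700
|0.4944 − 0.2700| = 0.224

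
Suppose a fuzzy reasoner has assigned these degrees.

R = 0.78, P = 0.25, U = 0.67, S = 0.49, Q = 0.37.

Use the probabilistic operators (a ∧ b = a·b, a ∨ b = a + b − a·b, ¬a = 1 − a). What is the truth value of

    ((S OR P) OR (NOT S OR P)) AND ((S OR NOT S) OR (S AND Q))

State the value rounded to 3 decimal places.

0.684

S OR P = a + b − a·b on (0.4900, 0.2500) = 0.6175
NOT S = 1 − 0.4900 = 0.5100
NOT S OR P = a + b − a·b on (0.5100, 0.2500) = 0.6325
(S OR P) OR (NOT S OR P) = a + b − a·b on (0.6175, 0.6325) = 0.8594
NOT S = 1 − 0.4900 = 0.5100
S OR NOT S = a + b − a·b on (0.4900, 0.5100) = 0.7501
S AND Q = a·b on (0.4900, 0.3700) = 0.1813
(S OR NOT S) OR (S AND Q) = a + b − a·b on (0.7501, 0.1813) = 0.7954
((S OR P) OR (NOT S OR P)) AND ((S OR NOT S) OR (S AND Q)) = a·b on (0.8594, 0.7954) = 0.6836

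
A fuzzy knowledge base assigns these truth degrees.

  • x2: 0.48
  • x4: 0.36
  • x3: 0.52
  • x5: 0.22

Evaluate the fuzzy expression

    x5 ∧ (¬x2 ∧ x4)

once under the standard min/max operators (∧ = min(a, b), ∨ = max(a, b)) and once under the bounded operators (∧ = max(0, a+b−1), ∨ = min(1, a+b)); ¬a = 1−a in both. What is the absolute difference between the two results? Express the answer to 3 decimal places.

0.220

Under standard min/max:
  ¬x2 = 1 − 0.48 = 0.52
  ¬x2 ∧ x4 = min(a, b) on (0.52, 0.36) = 0.36
  x5 ∧ (¬x2 ∧ x4) = min(a, b) on (0.22, 0.36) = 0.22
  → value = 0.2200
Under bounded:
  ¬x2 = 1 − 0.48 = 0.52
  ¬x2 ∧ x4 = max(0, a+b−1) on (0.52, 0.36) = 0.00
  x5 ∧ (¬x2 ∧ x4) = max(0, a+b−1) on (0.22, 0.00) = 0.00
  → value = 0.0000
|0.2200 − 0.0000| = 0.220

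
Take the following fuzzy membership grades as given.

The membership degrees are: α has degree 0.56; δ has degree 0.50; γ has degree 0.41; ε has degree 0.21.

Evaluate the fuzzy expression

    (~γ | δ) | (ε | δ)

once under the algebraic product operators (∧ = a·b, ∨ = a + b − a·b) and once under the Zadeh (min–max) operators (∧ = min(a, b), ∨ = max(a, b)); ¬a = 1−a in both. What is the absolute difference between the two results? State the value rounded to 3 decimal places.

Under algebraic product:
  ~γ = 1 − 0.4100 = 0.5900
  ~γ | δ = a + b − a·b on (0.5900, 0.5000) = 0.7950
  ε | δ = a + b − a·b on (0.2100, 0.5000) = 0.6050
  (~γ | δ) | (ε | δ) = a + b − a·b on (0.7950, 0.6050) = 0.9190
  → value = 0.9190
Under Zadeh (min–max):
  ~γ = 1 − 0.41 = 0.59
  ~γ | δ = max(a, b) on (0.59, 0.50) = 0.59
  ε | δ = max(a, b) on (0.21, 0.50) = 0.50
  (~γ | δ) | (ε | δ) = max(a, b) on (0.59, 0.50) = 0.59
  → value = 0.5900
|0.9190 − 0.5900| = 0.329

0.329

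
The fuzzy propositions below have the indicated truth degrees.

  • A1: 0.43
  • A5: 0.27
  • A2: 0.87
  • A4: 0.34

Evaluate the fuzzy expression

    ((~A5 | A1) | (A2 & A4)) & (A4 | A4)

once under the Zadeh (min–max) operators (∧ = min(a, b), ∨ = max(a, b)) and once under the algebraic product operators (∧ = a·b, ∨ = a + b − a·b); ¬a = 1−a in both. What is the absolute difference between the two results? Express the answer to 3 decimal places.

Under Zadeh (min–max):
  ~A5 = 1 − 0.27 = 0.73
  ~A5 | A1 = max(a, b) on (0.73, 0.43) = 0.73
  A2 & A4 = min(a, b) on (0.87, 0.34) = 0.34
  (~A5 | A1) | (A2 & A4) = max(a, b) on (0.73, 0.34) = 0.73
  A4 | A4 = max(a, b) on (0.34, 0.34) = 0.34
  ((~A5 | A1) | (A2 & A4)) & (A4 | A4) = min(a, b) on (0.73, 0.34) = 0.34
  → value = 0.3400
Under algebraic product:
  ~A5 = 1 − 0.2700 = 0.7300
  ~A5 | A1 = a + b − a·b on (0.7300, 0.4300) = 0.8461
  A2 & A4 = a·b on (0.8700, 0.3400) = 0.2958
  (~A5 | A1) | (A2 & A4) = a + b − a·b on (0.8461, 0.2958) = 0.8916
  A4 | A4 = a + b − a·b on (0.3400, 0.3400) = 0.5644
  ((~A5 | A1) | (A2 & A4)) & (A4 | A4) = a·b on (0.8916, 0.5644) = 0.5032
  → value = 0.5032
|0.3400 − 0.5032| = 0.163

0.163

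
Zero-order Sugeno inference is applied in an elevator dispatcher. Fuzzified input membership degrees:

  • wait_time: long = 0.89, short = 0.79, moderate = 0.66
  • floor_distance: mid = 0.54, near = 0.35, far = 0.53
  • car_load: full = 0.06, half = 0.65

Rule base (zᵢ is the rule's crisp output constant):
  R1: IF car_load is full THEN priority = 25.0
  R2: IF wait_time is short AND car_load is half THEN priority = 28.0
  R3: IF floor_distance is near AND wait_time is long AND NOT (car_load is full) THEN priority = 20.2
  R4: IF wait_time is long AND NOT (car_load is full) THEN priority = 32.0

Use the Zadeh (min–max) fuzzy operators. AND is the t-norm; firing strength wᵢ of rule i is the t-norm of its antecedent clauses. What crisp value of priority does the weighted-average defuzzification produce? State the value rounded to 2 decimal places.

R1 (z=25.0): full=0.06 → w = 0.06
R2 (z=28.0): short=0.79, half=0.65; AND[min(a, b)] → w = 0.65
R3 (z=20.2): near=0.35, long=0.89, ¬full=1−0.06=0.94; AND[min(a, b)] → w = 0.35
R4 (z=32.0): long=0.89, ¬full=1−0.06=0.94; AND[min(a, b)] → w = 0.89
Weighted average = (0.06·25.0 + 0.65·28.0 + 0.35·20.2 + 0.89·32.0) / (0.06 + 0.65 + 0.35 + 0.89)
  = 55.2500 / 1.9500 = 28.33

28.33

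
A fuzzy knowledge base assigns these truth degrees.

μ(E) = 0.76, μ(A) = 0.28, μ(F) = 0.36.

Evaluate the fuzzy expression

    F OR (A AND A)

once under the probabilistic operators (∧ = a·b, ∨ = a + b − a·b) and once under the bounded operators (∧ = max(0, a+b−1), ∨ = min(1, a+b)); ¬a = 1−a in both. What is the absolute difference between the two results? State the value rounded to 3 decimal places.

0.050

Under probabilistic:
  A AND A = a·b on (0.2800, 0.2800) = 0.0784
  F OR (A AND A) = a + b − a·b on (0.3600, 0.0784) = 0.4102
  → value = 0.4102
Under bounded:
  A AND A = max(0, a+b−1) on (0.28, 0.28) = 0.00
  F OR (A AND A) = min(1, a+b) on (0.36, 0.00) = 0.36
  → value = 0.3600
|0.4102 − 0.3600| = 0.050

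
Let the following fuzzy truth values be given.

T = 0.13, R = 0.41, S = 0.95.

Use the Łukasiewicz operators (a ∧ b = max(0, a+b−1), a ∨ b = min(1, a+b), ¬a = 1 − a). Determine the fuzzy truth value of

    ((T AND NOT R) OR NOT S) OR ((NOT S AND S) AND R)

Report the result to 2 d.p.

NOT R = 1 − 0.41 = 0.59
T AND NOT R = max(0, a+b−1) on (0.13, 0.59) = 0.00
NOT S = 1 − 0.95 = 0.05
(T AND NOT R) OR NOT S = min(1, a+b) on (0.00, 0.05) = 0.05
NOT S = 1 − 0.95 = 0.05
NOT S AND S = max(0, a+b−1) on (0.05, 0.95) = 0.00
(NOT S AND S) AND R = max(0, a+b−1) on (0.00, 0.41) = 0.00
((T AND NOT R) OR NOT S) OR ((NOT S AND S) AND R) = min(1, a+b) on (0.05, 0.00) = 0.05

0.05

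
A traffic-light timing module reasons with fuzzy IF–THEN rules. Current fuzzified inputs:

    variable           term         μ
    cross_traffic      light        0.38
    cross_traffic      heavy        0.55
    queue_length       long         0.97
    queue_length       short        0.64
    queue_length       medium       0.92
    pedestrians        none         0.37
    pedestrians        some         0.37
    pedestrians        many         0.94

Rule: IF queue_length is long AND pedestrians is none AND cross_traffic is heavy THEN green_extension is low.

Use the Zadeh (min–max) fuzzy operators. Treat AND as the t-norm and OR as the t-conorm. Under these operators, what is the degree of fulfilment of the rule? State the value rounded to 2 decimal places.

0.37

firing strength: long=0.97, none=0.37, heavy=0.55; AND[min(a, b)] → w = 0.37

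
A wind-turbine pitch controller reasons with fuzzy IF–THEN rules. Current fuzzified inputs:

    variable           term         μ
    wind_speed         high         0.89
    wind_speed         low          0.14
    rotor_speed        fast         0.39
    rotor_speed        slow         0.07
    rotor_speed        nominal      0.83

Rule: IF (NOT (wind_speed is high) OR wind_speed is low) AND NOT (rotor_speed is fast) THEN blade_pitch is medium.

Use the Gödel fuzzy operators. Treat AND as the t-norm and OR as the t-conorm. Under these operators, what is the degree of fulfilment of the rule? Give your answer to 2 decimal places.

firing strength: (¬high=1−0.89=0.11 OR low=0.14) = 0.14; AND[min(a, b)] with ¬fast=1−0.39=0.61 → w = 0.14

0.14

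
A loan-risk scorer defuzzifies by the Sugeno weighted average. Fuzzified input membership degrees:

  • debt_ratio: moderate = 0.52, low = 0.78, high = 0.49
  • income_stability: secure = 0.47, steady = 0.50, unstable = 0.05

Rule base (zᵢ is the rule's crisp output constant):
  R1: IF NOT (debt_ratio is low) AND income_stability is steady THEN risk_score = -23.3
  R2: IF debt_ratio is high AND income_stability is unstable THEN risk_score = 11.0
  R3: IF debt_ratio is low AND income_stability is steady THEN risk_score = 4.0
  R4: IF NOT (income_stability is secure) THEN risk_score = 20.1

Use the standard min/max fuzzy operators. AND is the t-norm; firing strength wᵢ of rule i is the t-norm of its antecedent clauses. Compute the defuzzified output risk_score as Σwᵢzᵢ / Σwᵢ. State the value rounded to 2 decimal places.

R1 (z=-23.3): ¬low=1−0.78=0.22, steady=0.50; AND[min(a, b)] → w = 0.22
R2 (z=11.0): high=0.49, unstable=0.05; AND[min(a, b)] → w = 0.05
R3 (z=4.0): low=0.78, steady=0.50; AND[min(a, b)] → w = 0.50
R4 (z=20.1): ¬secure=1−0.47=0.53 → w = 0.53
Weighted average = (0.22·-23.3 + 0.05·11.0 + 0.50·4.0 + 0.53·20.1) / (0.22 + 0.05 + 0.50 + 0.53)
  = 8.0770 / 1.3000 = 6.21

6.21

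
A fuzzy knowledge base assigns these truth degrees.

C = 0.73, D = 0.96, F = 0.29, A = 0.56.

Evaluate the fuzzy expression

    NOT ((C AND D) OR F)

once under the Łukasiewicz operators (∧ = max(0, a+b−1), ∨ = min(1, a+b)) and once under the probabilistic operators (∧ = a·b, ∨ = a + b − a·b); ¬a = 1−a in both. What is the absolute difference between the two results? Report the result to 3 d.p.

0.192

Under Łukasiewicz:
  C AND D = max(0, a+b−1) on (0.73, 0.96) = 0.69
  (C AND D) OR F = min(1, a+b) on (0.69, 0.29) = 0.98
  NOT ((C AND D) OR F) = 1 − 0.98 = 0.02
  → value = 0.0200
Under probabilistic:
  C AND D = a·b on (0.7300, 0.9600) = 0.7008
  (C AND D) OR F = a + b − a·b on (0.7008, 0.2900) = 0.7876
  NOT ((C AND D) OR F) = 1 − 0.7876 = 0.2124
  → value = 0.2124
|0.0200 − 0.2124| = 0.192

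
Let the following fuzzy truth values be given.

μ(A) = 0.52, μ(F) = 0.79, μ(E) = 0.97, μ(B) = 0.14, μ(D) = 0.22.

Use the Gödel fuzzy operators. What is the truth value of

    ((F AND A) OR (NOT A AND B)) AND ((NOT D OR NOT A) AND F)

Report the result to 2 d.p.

F AND A = min(a, b) on (0.79, 0.52) = 0.52
NOT A = 1 − 0.52 = 0.48
NOT A AND B = min(a, b) on (0.48, 0.14) = 0.14
(F AND A) OR (NOT A AND B) = max(a, b) on (0.52, 0.14) = 0.52
NOT D = 1 − 0.22 = 0.78
NOT A = 1 − 0.52 = 0.48
NOT D OR NOT A = max(a, b) on (0.78, 0.48) = 0.78
(NOT D OR NOT A) AND F = min(a, b) on (0.78, 0.79) = 0.78
((F AND A) OR (NOT A AND B)) AND ((NOT D OR NOT A) AND F) = min(a, b) on (0.52, 0.78) = 0.52

0.52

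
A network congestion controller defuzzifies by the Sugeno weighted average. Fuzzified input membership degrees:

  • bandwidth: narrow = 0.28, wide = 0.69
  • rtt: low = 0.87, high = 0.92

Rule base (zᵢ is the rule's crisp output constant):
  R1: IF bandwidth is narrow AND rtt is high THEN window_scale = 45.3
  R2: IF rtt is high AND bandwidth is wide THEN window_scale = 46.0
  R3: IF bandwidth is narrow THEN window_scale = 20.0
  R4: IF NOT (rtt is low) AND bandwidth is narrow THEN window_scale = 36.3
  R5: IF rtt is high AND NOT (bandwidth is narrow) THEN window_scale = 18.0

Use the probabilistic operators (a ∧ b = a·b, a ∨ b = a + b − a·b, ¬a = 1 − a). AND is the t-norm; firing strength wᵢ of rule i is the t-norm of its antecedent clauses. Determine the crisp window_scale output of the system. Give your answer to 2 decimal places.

R1 (z=45.3): narrow=0.28, high=0.92; AND[a·b] → w = 0.2576
R2 (z=46.0): high=0.92, wide=0.69; AND[a·b] → w = 0.6348
R3 (z=20.0): narrow=0.28 → w = 0.2800
R4 (z=36.3): ¬low=1−0.87=0.13, narrow=0.28; AND[a·b] → w = 0.0364
R5 (z=18.0): high=0.92, ¬narrow=1−0.28=0.72; AND[a·b] → w = 0.6624
Weighted average = (0.2576·45.3 + 0.6348·46.0 + 0.2800·20.0 + 0.0364·36.3 + 0.6624·18.0) / (0.2576 + 0.6348 + 0.2800 + 0.0364 + 0.6624)
  = 59.7146 / 1.8712 = 31.91

31.91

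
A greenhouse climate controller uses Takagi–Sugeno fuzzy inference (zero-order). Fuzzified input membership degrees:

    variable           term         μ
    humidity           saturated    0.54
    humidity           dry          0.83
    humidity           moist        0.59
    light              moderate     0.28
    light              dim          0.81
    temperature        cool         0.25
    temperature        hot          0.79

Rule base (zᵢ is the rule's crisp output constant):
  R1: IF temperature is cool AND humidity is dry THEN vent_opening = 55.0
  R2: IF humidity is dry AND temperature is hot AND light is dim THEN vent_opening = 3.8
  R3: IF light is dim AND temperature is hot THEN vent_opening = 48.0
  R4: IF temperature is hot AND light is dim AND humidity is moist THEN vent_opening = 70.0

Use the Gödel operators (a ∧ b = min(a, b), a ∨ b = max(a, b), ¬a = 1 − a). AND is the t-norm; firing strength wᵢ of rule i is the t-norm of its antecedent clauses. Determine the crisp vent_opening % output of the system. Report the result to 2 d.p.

R1 (z=55.0): cool=0.25, dry=0.83; AND[min(a, b)] → w = 0.25
R2 (z=3.8): dry=0.83, hot=0.79, dim=0.81; AND[min(a, b)] → w = 0.79
R3 (z=48.0): dim=0.81, hot=0.79; AND[min(a, b)] → w = 0.79
R4 (z=70.0): hot=0.79, dim=0.81, moist=0.59; AND[min(a, b)] → w = 0.59
Weighted average = (0.25·55.0 + 0.79·3.8 + 0.79·48.0 + 0.59·70.0) / (0.25 + 0.79 + 0.79 + 0.59)
  = 95.9720 / 2.4200 = 39.66

39.66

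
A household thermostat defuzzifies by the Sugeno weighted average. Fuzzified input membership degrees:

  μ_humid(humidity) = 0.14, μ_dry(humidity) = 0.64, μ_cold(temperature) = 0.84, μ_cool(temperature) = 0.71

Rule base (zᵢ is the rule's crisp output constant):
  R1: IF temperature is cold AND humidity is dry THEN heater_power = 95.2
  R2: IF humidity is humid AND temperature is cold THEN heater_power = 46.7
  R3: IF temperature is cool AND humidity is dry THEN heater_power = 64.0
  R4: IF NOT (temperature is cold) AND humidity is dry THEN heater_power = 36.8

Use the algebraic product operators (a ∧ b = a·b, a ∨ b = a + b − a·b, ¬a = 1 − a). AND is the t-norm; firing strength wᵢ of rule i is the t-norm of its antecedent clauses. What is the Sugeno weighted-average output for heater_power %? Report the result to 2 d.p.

R1 (z=95.2): cold=0.84, dry=0.64; AND[a·b] → w = 0.5376
R2 (z=46.7): humid=0.14, cold=0.84; AND[a·b] → w = 0.1176
R3 (z=64.0): cool=0.71, dry=0.64; AND[a·b] → w = 0.4544
R4 (z=36.8): ¬cold=1−0.84=0.16, dry=0.64; AND[a·b] → w = 0.1024
Weighted average = (0.5376·95.2 + 0.1176·46.7 + 0.4544·64.0 + 0.1024·36.8) / (0.5376 + 0.1176 + 0.4544 + 0.1024)
  = 89.5214 / 1.2120 = 73.86

73.86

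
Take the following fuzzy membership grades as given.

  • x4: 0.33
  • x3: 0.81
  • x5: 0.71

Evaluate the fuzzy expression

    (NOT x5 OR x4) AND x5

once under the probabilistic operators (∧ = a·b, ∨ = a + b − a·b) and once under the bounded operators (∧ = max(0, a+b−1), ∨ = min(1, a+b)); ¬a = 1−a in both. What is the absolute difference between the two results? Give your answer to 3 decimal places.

Under probabilistic:
  NOT x5 = 1 − 0.7100 = 0.2900
  NOT x5 OR x4 = a + b − a·b on (0.2900, 0.3300) = 0.5243
  (NOT x5 OR x4) AND x5 = a·b on (0.5243, 0.7100) = 0.3723
  → value = 0.3723
Under bounded:
  NOT x5 = 1 − 0.71 = 0.29
  NOT x5 OR x4 = min(1, a+b) on (0.29, 0.33) = 0.62
  (NOT x5 OR x4) AND x5 = max(0, a+b−1) on (0.62, 0.71) = 0.33
  → value = 0.3300
|0.3723 − 0.3300| = 0.042

0.042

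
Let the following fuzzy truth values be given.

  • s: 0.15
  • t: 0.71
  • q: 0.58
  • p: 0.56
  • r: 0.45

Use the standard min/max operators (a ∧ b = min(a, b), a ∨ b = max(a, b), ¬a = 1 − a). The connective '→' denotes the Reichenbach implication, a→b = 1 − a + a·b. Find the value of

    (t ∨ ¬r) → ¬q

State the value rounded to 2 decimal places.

¬r = 1 − 0.45 = 0.55
t ∨ ¬r = max(a, b) on (0.71, 0.55) = 0.71
¬q = 1 − 0.58 = 0.42
(t ∨ ¬r) → ¬q  [Reichenbach: 1 − a + a·b] with a=0.71, b=0.42 → 0.59

0.59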